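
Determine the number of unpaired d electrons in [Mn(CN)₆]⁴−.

Summing ligand charges against the −4 overall charge gives an oxidation state of +2 for manganese.
Manganese is a group-7 element; Mn(II) is therefore d⁵.
The spin state decides the count: Cyanide is a strong-field ligand (high in the spectrochemical series) for a first-row metal, so the complex is low-spin.
An octahedral low-spin d⁵ ion is t₂g⁵e_g⁰, giving 1 unpaired electron.

1 unpaired electron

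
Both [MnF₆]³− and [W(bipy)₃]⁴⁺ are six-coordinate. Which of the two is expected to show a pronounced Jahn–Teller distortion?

[MnF₆]³−: Each fluoride is −1; balancing the −3 overall charge requires Mn(III). Group 7 minus oxidation state 3 gives a d⁴ configuration. Fluoride is a weak-field ligand for a first-row metal, so the complex is high-spin. The t₂g³e_g¹ (high-spin) configuration has an unevenly filled e_g set; the Jahn–Teller theorem predicts a tetragonal distortion (typically axial elongation) to lift the degeneracy.
[W(bipy)₃]⁴⁺: 2,2′-bipyridine is neutral; balancing the +4 overall charge requires W(IV). Group 6 minus oxidation state 4 gives a d² configuration. The d² configuration leaves the e_g set evenly filled (or empty) — no strong Jahn–Teller driving force.

[MnF₆]³−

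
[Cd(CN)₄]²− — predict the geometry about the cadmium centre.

tetrahedral

Each cyanide is −1; balancing the −2 overall charge requires Cd(II).
Cadmium is a group-12 element; Cd(II) is therefore d¹⁰.
Coordination number: 4.
A d¹⁰ ion has no crystal-field stabilisation preference between square planar and tetrahedral, so four ligands adopt the sterically favoured tetrahedral geometry.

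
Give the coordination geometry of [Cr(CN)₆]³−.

Summing ligand charges against the −3 overall charge gives an oxidation state of +3 for chromium.
Chromium is a group-6 element; Cr(III) is therefore d³.
Coordination number: 6.
Six donors around a single metal centre give an octahedral coordination sphere.

octahedral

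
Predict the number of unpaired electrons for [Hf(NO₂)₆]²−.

0 unpaired electrons

Each nitro (N-bound nitrite) is −1; balancing the −2 overall charge requires Hf(IV).
Hafnium is a group-4 element; Hf(IV) is therefore d⁰.
In an octahedral field the d⁰ configuration is t₂g⁰e_g⁰, giving 0 unpaired electrons.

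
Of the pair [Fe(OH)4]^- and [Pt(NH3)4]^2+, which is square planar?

For [Fe(OH)4]^-: Each hydroxide is −1; balancing the −1 overall charge requires Fe(III). Group 8 minus oxidation state 3 gives a d⁵ configuration. A high-spin d⁵ ion has zero CFSE in either geometry, so four ligands adopt the sterically favoured tetrahedral geometry. → tetrahedral.
For [Pt(NH3)4]^2+: Ligand charges: ammonia is neutral. With an overall charge of +2 the platinum centre must be in the +2 oxidation state. Group 10 minus oxidation state 2 gives a d⁸ configuration. A 5d d⁸ ion has a large crystal-field splitting; square planar leaves the high-energy d_{x²−y²} orbital empty and maximises CFSE. → square planar.

[Pt(NH3)4]^2+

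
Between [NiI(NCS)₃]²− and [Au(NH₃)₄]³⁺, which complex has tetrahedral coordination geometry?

[NiI(NCS)₃]²−

For [NiI(NCS)₃]²−: Each iodide is −1; each isothiocyanate is −1; balancing the −2 overall charge requires Ni(II). Ni sits in group 10, so the d-electron count is 10 − 2 = 8. Iodide and isothiocyanate are weak-field ligands. With weak-field ligands the CFSE gain from square planar is small, so a 3d d⁸ ion takes the sterically preferred tetrahedral geometry. → tetrahedral.
For [Au(NH₃)₄]³⁺: Ammonia is neutral; balancing the +3 overall charge requires Au(III). Au sits in group 11, so the d-electron count is 11 − 3 = 8. A 5d d⁸ ion has a large crystal-field splitting; square planar leaves the high-energy d_{x²−y²} orbital empty and maximises CFSE. → square planar.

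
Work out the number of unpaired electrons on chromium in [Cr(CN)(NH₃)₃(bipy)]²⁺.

3

Summing ligand charges against the +2 overall charge gives an oxidation state of +3 for chromium.
Cr sits in group 6, so the d-electron count is 6 − 3 = 3.
Counting donor atoms: 1×cyanide (monodentate) → 1 donor; 3×ammonia (monodentate) → 3 donors; 1×2,2′-bipyridine (bidentate) → 2 donors. Coordination number = 6.
In an octahedral field the d³ configuration is t₂g³e_g⁰ (only one arrangement possible), giving 3 unpaired electrons.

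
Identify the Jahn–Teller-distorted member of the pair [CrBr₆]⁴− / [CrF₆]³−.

[CrBr₆]⁴−: Each bromide is −1; balancing the −4 overall charge requires Cr(II). Cr sits in group 6, so the d-electron count is 6 − 2 = 4. Bromide is a weak-field ligand for a first-row metal, so the complex is high-spin. The t₂g³e_g¹ (high-spin) configuration has an unevenly filled e_g set; the Jahn–Teller theorem predicts a tetragonal distortion (typically axial elongation) to lift the degeneracy.
[CrF₆]³−: Ligand charges: each fluoride is −1. With an overall charge of −3 the chromium centre must be in the +3 oxidation state. Group 6 minus oxidation state 3 gives a d³ configuration. The d³ configuration leaves the e_g set evenly filled (or empty) — no strong Jahn–Teller driving force.

[CrBr₆]⁴−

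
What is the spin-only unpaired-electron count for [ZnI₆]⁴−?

Summing ligand charges against the −4 overall charge gives an oxidation state of +2 for zinc.
Zinc is a group-12 element; Zn(II) is therefore d¹⁰.
In an octahedral field the d¹⁰ configuration is t₂g⁶e_g⁴, giving 0 unpaired electrons.

0 unpaired electrons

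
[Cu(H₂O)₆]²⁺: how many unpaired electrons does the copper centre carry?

Summing ligand charges against the +2 overall charge gives an oxidation state of +2 for copper.
Group 11 minus oxidation state 2 gives a d⁹ configuration.
In an octahedral field the d⁹ configuration is t₂g⁶e_g³ (only one arrangement possible), giving 1 unpaired electron.

1 unpaired electron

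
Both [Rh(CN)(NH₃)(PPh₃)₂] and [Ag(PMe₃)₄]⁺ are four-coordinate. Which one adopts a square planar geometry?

For [Rh(CN)(NH₃)(PPh₃)₂]: Ligand charges: each cyanide is −1; ammonia is neutral; triphenylphosphine is neutral. With an overall charge of 0 the rhodium centre must be in the +1 oxidation state. Rhodium is a group-9 element; Rh(I) is therefore d⁸. A 4d d⁸ ion has a large crystal-field splitting; square planar leaves the high-energy d_{x²−y²} orbital empty and maximises CFSE. → square planar.
For [Ag(PMe₃)₄]⁺: Ligand charges: trimethylphosphine is neutral. With an overall charge of +1 the silver centre must be in the +1 oxidation state. Ag sits in group 11, so the d-electron count is 11 − 1 = 10. A d¹⁰ ion has no crystal-field stabilisation preference between square planar and tetrahedral, so four ligands adopt the sterically favoured tetrahedral geometry. → tetrahedral.

[Rh(CN)(NH₃)(PPh₃)₂]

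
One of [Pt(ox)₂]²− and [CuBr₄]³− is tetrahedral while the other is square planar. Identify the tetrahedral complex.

For [Pt(ox)₂]²−: Summing ligand charges against the −2 overall charge gives an oxidation state of +2 for platinum. Platinum is a group-10 element; Pt(II) is therefore d⁸. A 5d d⁸ ion has a large crystal-field splitting; square planar leaves the high-energy d_{x²−y²} orbital empty and maximises CFSE. → square planar.
For [CuBr₄]³−: Ligand charges: each bromide is −1. With an overall charge of −3 the copper centre must be in the +1 oxidation state. Cu sits in group 11, so the d-electron count is 11 − 1 = 10. A d¹⁰ ion has no crystal-field stabilisation preference between square planar and tetrahedral, so four ligands adopt the sterically favoured tetrahedral geometry. → tetrahedral.

[CuBr₄]³−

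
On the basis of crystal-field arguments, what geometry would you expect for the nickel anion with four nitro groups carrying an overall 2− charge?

Summing ligand charges against the −2 overall charge gives an oxidation state of +2 for nickel.
Ni sits in group 10, so the d-electron count is 10 − 2 = 8.
With 4 monodentate ligands the coordination number is 4.
Nitro (N-bound nitrite) is a strong-field ligand (high in the spectrochemical series).
A 3d d⁸ ion with strong-field ligands gains enough CFSE to favour square planar over tetrahedral.

square planar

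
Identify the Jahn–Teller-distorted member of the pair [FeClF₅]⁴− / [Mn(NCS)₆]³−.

[Mn(NCS)₆]³−

[FeClF₅]⁴−: Ligand charges: each chloride is −1; each fluoride is −1. With an overall charge of −4 the iron centre must be in the +2 oxidation state. Group 8 minus oxidation state 2 gives a d⁶ configuration. Chloride and fluoride are weak-field ligands for a first-row metal, so the complex is high-spin. The d⁶ configuration leaves the e_g set evenly filled (or empty) — no strong Jahn–Teller driving force.
[Mn(NCS)₆]³−: Each isothiocyanate is −1; balancing the −3 overall charge requires Mn(III). Group 7 minus oxidation state 3 gives a d⁴ configuration. Isothiocyanate is a weak-field ligand for a first-row metal, so the complex is high-spin. The t₂g³e_g¹ (high-spin) configuration has an unevenly filled e_g set; the Jahn–Teller theorem predicts a tetragonal distortion (typically axial elongation) to lift the degeneracy.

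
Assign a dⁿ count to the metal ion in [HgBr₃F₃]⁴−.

Each bromide is −1; each fluoride is −1; balancing the −4 overall charge requires Hg(II).
Hg sits in group 12, so the d-electron count is 12 − 2 = 10.

d10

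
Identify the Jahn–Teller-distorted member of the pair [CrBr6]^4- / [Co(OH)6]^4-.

[CrBr6]^4-

[CrBr6]^4-: Each bromide is −1; balancing the −4 overall charge requires Cr(II). Cr sits in group 6, so the d-electron count is 6 − 2 = 4. Bromide is a weak-field ligand for a first-row metal, so the complex is high-spin. The t₂g³e_g¹ (high-spin) configuration has an unevenly filled e_g set; the Jahn–Teller theorem predicts a tetragonal distortion (typically axial elongation) to lift the degeneracy.
[Co(OH)6]^4-: Ligand charges: each hydroxide is −1. With an overall charge of −4 the cobalt centre must be in the +2 oxidation state. Co sits in group 9, so the d-electron count is 9 − 2 = 7. Hydroxide is a weak-field ligand for a first-row metal, so the complex is high-spin. The d⁷ configuration leaves the e_g set evenly filled (or empty) — no strong Jahn–Teller driving force.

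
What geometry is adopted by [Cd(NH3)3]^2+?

Summing ligand charges against the +2 overall charge gives an oxidation state of +2 for cadmium.
Cd sits in group 12, so the d-electron count is 12 − 2 = 10.
Coordination number: 3.
Three ligands around a d¹⁰ centre minimise repulsion in a trigonal-planar arrangement.

trigonal planar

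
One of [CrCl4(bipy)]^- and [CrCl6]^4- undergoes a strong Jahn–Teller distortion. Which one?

[CrCl4(bipy)]^-: Each chloride is −1; 2,2′-bipyridine is neutral; balancing the −1 overall charge requires Cr(III). Group 6 minus oxidation state 3 gives a d³ configuration. The d³ configuration leaves the e_g set evenly filled (or empty) — no strong Jahn–Teller driving force.
[CrCl6]^4-: Summing ligand charges against the −4 overall charge gives an oxidation state of +2 for chromium. Group 6 minus oxidation state 2 gives a d⁴ configuration. Chloride is a weak-field ligand for a first-row metal, so the complex is high-spin. The t₂g³e_g¹ (high-spin) configuration has an unevenly filled e_g set; the Jahn–Teller theorem predicts a tetragonal distortion (typically axial elongation) to lift the degeneracy.

[CrCl6]^4-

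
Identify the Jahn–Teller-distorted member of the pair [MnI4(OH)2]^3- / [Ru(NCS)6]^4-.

[MnI4(OH)2]^3-: Summing ligand charges against the −3 overall charge gives an oxidation state of +3 for manganese. Manganese is a group-7 element; Mn(III) is therefore d⁴. Hydroxide and iodide are weak-field ligands for a first-row metal, so the complex is high-spin. The t₂g³e_g¹ (high-spin) configuration has an unevenly filled e_g set; the Jahn–Teller theorem predicts a tetragonal distortion (typically axial elongation) to lift the degeneracy.
[Ru(NCS)6]^4-: Each isothiocyanate is −1; balancing the −4 overall charge requires Ru(II). Group 8 minus oxidation state 2 gives a d⁶ configuration. A 4d ion has a large Δₒ and is invariably low-spin. The d⁶ configuration leaves the e_g set evenly filled (or empty) — no strong Jahn–Teller driving force.

[MnI4(OH)2]^3-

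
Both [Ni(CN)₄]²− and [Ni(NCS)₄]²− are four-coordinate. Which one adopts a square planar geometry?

For [Ni(CN)₄]²−: Summing ligand charges against the −2 overall charge gives an oxidation state of +2 for nickel. Nickel is a group-10 element; Ni(II) is therefore d⁸. Cyanide is a strong-field ligand (high in the spectrochemical series). A 3d d⁸ ion with strong-field ligands gains enough CFSE to favour square planar over tetrahedral. → square planar.
For [Ni(NCS)₄]²−: Ligand charges: each isothiocyanate is −1. With an overall charge of −2 the nickel centre must be in the +2 oxidation state. Ni sits in group 10, so the d-electron count is 10 − 2 = 8. Isothiocyanate is a weak-field ligand. With weak-field ligands the CFSE gain from square planar is small, so a 3d d⁸ ion takes the sterically preferred tetrahedral geometry. → tetrahedral.

[Ni(CN)₄]²−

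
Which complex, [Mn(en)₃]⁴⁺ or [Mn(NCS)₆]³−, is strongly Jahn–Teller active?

[Mn(NCS)₆]³−

[Mn(en)₃]⁴⁺: Ligand charges: ethylenediamine is neutral. With an overall charge of +4 the manganese centre must be in the +4 oxidation state. Manganese is a group-7 element; Mn(IV) is therefore d³. The d³ configuration leaves the e_g set evenly filled (or empty) — no strong Jahn–Teller driving force.
[Mn(NCS)₆]³−: Summing ligand charges against the −3 overall charge gives an oxidation state of +3 for manganese. Group 7 minus oxidation state 3 gives a d⁴ configuration. Isothiocyanate is a weak-field ligand for a first-row metal, so the complex is high-spin. The t₂g³e_g¹ (high-spin) configuration has an unevenly filled e_g set; the Jahn–Teller theorem predicts a tetragonal distortion (typically axial elongation) to lift the degeneracy.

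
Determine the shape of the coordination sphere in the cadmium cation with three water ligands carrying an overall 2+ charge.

trigonal planar

Ligand charges: water is neutral. With an overall charge of +2 the cadmium centre must be in the +2 oxidation state.
Cd sits in group 12, so the d-electron count is 12 − 2 = 10.
With 3 monodentate ligands the coordination number is 3.
Three ligands around a d¹⁰ centre minimise repulsion in a trigonal-planar arrangement.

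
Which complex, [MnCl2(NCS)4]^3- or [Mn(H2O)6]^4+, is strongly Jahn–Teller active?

[MnCl2(NCS)4]^3-: Ligand charges: each chloride is −1; each isothiocyanate is −1. With an overall charge of −3 the manganese centre must be in the +3 oxidation state. Group 7 minus oxidation state 3 gives a d⁴ configuration. Chloride and isothiocyanate are weak-field ligands for a first-row metal, so the complex is high-spin. The t₂g³e_g¹ (high-spin) configuration has an unevenly filled e_g set; the Jahn–Teller theorem predicts a tetragonal distortion (typically axial elongation) to lift the degeneracy.
[Mn(H2O)6]^4+: Summing ligand charges against the +4 overall charge gives an oxidation state of +4 for manganese. Mn sits in group 7, so the d-electron count is 7 − 4 = 3. The d³ configuration leaves the e_g set evenly filled (or empty) — no strong Jahn–Teller driving force.

[MnCl2(NCS)4]^3-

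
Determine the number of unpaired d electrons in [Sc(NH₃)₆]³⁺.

Summing ligand charges against the +3 overall charge gives an oxidation state of +3 for scandium.
Group 3 minus oxidation state 3 gives a d⁰ configuration.
In an octahedral field the d⁰ configuration is t₂g⁰e_g⁰, giving 0 unpaired electrons.

0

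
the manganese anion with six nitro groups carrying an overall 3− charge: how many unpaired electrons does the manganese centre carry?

Summing ligand charges against the −3 overall charge gives an oxidation state of +3 for manganese.
Mn sits in group 7, so the d-electron count is 7 − 3 = 4.
The spin state decides the count: Nitro (N-bound nitrite) is a strong-field ligand (high in the spectrochemical series) for a first-row metal, so the complex is low-spin.
An octahedral low-spin d⁴ ion is t₂g⁴e_g⁰, giving 2 unpaired electrons.

2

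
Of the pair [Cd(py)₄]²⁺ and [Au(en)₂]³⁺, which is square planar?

For [Cd(py)₄]²⁺: Pyridine is neutral; balancing the +2 overall charge requires Cd(II). Cadmium is a group-12 element; Cd(II) is therefore d¹⁰. A d¹⁰ ion has no crystal-field stabilisation preference between square planar and tetrahedral, so four ligands adopt the sterically favoured tetrahedral geometry. → tetrahedral.
For [Au(en)₂]³⁺: Ethylenediamine is neutral; balancing the +3 overall charge requires Au(III). Group 11 minus oxidation state 3 gives a d⁸ configuration. A 5d d⁸ ion has a large crystal-field splitting; square planar leaves the high-energy d_{x²−y²} orbital empty and maximises CFSE. → square planar.

[Au(en)₂]³⁺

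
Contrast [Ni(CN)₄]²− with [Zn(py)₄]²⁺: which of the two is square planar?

[Ni(CN)₄]²−

For [Ni(CN)₄]²−: Ligand charges: each cyanide is −1. With an overall charge of −2 the nickel centre must be in the +2 oxidation state. Group 10 minus oxidation state 2 gives a d⁸ configuration. Cyanide is a strong-field ligand (high in the spectrochemical series). A 3d d⁸ ion with strong-field ligands gains enough CFSE to favour square planar over tetrahedral. → square planar.
For [Zn(py)₄]²⁺: Summing ligand charges against the +2 overall charge gives an oxidation state of +2 for zinc. Group 12 minus oxidation state 2 gives a d¹⁰ configuration. A d¹⁰ ion has no crystal-field stabilisation preference between square planar and tetrahedral, so four ligands adopt the sterically favoured tetrahedral geometry. → tetrahedral.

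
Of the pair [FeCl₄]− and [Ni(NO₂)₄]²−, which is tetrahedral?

For [FeCl₄]−: Each chloride is −1; balancing the −1 overall charge requires Fe(III). Group 8 minus oxidation state 3 gives a d⁵ configuration. A high-spin d⁵ ion has zero CFSE in either geometry, so four ligands adopt the sterically favoured tetrahedral geometry. → tetrahedral.
For [Ni(NO₂)₄]²−: Summing ligand charges against the −2 overall charge gives an oxidation state of +2 for nickel. Group 10 minus oxidation state 2 gives a d⁸ configuration. Nitro (N-bound nitrite) is a strong-field ligand (high in the spectrochemical series). A 3d d⁸ ion with strong-field ligands gains enough CFSE to favour square planar over tetrahedral. → square planar.

[FeCl₄]−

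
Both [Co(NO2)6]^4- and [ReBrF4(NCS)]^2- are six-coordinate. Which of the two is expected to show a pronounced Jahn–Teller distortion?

[Co(NO2)6]^4-: Ligand charges: each nitro (N-bound nitrite) is −1. With an overall charge of −4 the cobalt centre must be in the +2 oxidation state. Group 9 minus oxidation state 2 gives a d⁷ configuration. Nitro (N-bound nitrite) is a strong-field ligand (high in the spectrochemical series) for a first-row metal, so the complex is low-spin. The t₂g⁶e_g¹ (low-spin) configuration has an unevenly filled e_g set; the Jahn–Teller theorem predicts a tetragonal distortion (typically axial elongation) to lift the degeneracy.
[ReBrF4(NCS)]^2-: Each bromide is −1; each fluoride is −1; each isothiocyanate is −1; balancing the −2 overall charge requires Re(IV). Group 7 minus oxidation state 4 gives a d³ configuration. The d³ configuration leaves the e_g set evenly filled (or empty) — no strong Jahn–Teller driving force.

[Co(NO2)6]^4-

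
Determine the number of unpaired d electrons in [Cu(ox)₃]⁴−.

1 unpaired electron

Each oxalate is −2; balancing the −4 overall charge requires Cu(II).
Group 11 minus oxidation state 2 gives a d⁹ configuration.
Counting donor atoms: 3×oxalate (bidentate) → 6 donors. Coordination number = 6.
In an octahedral field the d⁹ configuration is t₂g⁶e_g³ (only one arrangement possible), giving 1 unpaired electron.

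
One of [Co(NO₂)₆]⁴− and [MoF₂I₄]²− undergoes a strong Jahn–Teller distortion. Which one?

[Co(NO₂)₆]⁴−: Summing ligand charges against the −4 overall charge gives an oxidation state of +2 for cobalt. Group 9 minus oxidation state 2 gives a d⁷ configuration. Nitro (N-bound nitrite) is a strong-field ligand (high in the spectrochemical series) for a first-row metal, so the complex is low-spin. The t₂g⁶e_g¹ (low-spin) configuration has an unevenly filled e_g set; the Jahn–Teller theorem predicts a tetragonal distortion (typically axial elongation) to lift the degeneracy.
[MoF₂I₄]²−: Summing ligand charges against the −2 overall charge gives an oxidation state of +4 for molybdenum. Mo sits in group 6, so the d-electron count is 6 − 4 = 2. The d² configuration leaves the e_g set evenly filled (or empty) — no strong Jahn–Teller driving force.

[Co(NO₂)₆]⁴−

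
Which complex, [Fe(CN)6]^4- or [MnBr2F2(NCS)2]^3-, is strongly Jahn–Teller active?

[Fe(CN)6]^4-: Ligand charges: each cyanide is −1. With an overall charge of −4 the iron centre must be in the +2 oxidation state. Iron is a group-8 element; Fe(II) is therefore d⁶. Cyanide is a strong-field ligand (high in the spectrochemical series) for a first-row metal, so the complex is low-spin. The d⁶ configuration leaves the e_g set evenly filled (or empty) — no strong Jahn–Teller driving force.
[MnBr2F2(NCS)2]^3-: Summing ligand charges against the −3 overall charge gives an oxidation state of +3 for manganese. Manganese is a group-7 element; Mn(III) is therefore d⁴. Bromide, fluoride, and isothiocyanate are weak-field ligands for a first-row metal, so the complex is high-spin. The t₂g³e_g¹ (high-spin) configuration has an unevenly filled e_g set; the Jahn–Teller theorem predicts a tetragonal distortion (typically axial elongation) to lift the degeneracy.

[MnBr2F2(NCS)2]^3-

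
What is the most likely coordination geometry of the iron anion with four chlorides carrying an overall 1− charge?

tetrahedral

Ligand charges: each chloride is −1. With an overall charge of −1 the iron centre must be in the +3 oxidation state.
Fe sits in group 8, so the d-electron count is 8 − 3 = 5.
With 4 monodentate ligands the coordination number is 4.
Chloride is a weak-field ligand.
A high-spin d⁵ ion has zero CFSE in either geometry, so four ligands adopt the sterically favoured tetrahedral geometry.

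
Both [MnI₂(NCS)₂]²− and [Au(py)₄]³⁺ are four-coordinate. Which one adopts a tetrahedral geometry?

[MnI₂(NCS)₂]²−

For [MnI₂(NCS)₂]²−: Ligand charges: each iodide is −1; each isothiocyanate is −1. With an overall charge of −2 the manganese centre must be in the +2 oxidation state. Mn sits in group 7, so the d-electron count is 7 − 2 = 5. A high-spin d⁵ ion has zero CFSE in either geometry, so four ligands adopt the sterically favoured tetrahedral geometry. → tetrahedral.
For [Au(py)₄]³⁺: Summing ligand charges against the +3 overall charge gives an oxidation state of +3 for gold. Gold is a group-11 element; Au(III) is therefore d⁸. A 5d d⁸ ion has a large crystal-field splitting; square planar leaves the high-energy d_{x²−y²} orbital empty and maximises CFSE. → square planar.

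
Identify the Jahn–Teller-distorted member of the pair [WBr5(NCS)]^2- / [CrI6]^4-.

[WBr5(NCS)]^2-: Each bromide is −1; each isothiocyanate is −1; balancing the −2 overall charge requires W(IV). Group 6 minus oxidation state 4 gives a d² configuration. The d² configuration leaves the e_g set evenly filled (or empty) — no strong Jahn–Teller driving force.
[CrI6]^4-: Ligand charges: each iodide is −1. With an overall charge of −4 the chromium centre must be in the +2 oxidation state. Chromium is a group-6 element; Cr(II) is therefore d⁴. Iodide is a weak-field ligand for a first-row metal, so the complex is high-spin. The t₂g³e_g¹ (high-spin) configuration has an unevenly filled e_g set; the Jahn–Teller theorem predicts a tetragonal distortion (typically axial elongation) to lift the degeneracy.

[CrI6]^4-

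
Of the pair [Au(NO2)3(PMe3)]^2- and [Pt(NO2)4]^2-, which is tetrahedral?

For [Au(NO2)3(PMe3)]^2-: Summing ligand charges against the −2 overall charge gives an oxidation state of +1 for gold. Au sits in group 11, so the d-electron count is 11 − 1 = 10. A d¹⁰ ion has no crystal-field stabilisation preference between square planar and tetrahedral, so four ligands adopt the sterically favoured tetrahedral geometry. → tetrahedral.
For [Pt(NO2)4]^2-: Ligand charges: each nitro (N-bound nitrite) is −1. With an overall charge of −2 the platinum centre must be in the +2 oxidation state. Group 10 minus oxidation state 2 gives a d⁸ configuration. A 5d d⁸ ion has a large crystal-field splitting; square planar leaves the high-energy d_{x²−y²} orbital empty and maximises CFSE. → square planar.

[Au(NO2)3(PMe3)]^2-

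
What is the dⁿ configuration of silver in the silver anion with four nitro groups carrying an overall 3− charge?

Each nitro (N-bound nitrite) is −1; balancing the −3 overall charge requires Ag(I).
Silver is a group-11 element; Ag(I) is therefore d¹⁰.

d10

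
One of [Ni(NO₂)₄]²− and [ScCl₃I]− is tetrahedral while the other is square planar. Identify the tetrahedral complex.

For [Ni(NO₂)₄]²−: Each nitro (N-bound nitrite) is −1; balancing the −2 overall charge requires Ni(II). Ni sits in group 10, so the d-electron count is 10 − 2 = 8. Nitro (N-bound nitrite) is a strong-field ligand (high in the spectrochemical series). A 3d d⁸ ion with strong-field ligands gains enough CFSE to favour square planar over tetrahedral. → square planar.
For [ScCl₃I]−: Summing ligand charges against the −1 overall charge gives an oxidation state of +3 for scandium. Scandium is a group-3 element; Sc(III) is therefore d⁰. A d⁰ ion has no crystal-field stabilisation preference between square planar and tetrahedral, so four ligands adopt the sterically favoured tetrahedral geometry. → tetrahedral.

[ScCl₃I]−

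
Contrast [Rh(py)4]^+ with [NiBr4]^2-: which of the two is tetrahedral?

For [Rh(py)4]^+: Ligand charges: pyridine is neutral. With an overall charge of +1 the rhodium centre must be in the +1 oxidation state. Rh sits in group 9, so the d-electron count is 9 − 1 = 8. A 4d d⁸ ion has a large crystal-field splitting; square planar leaves the high-energy d_{x²−y²} orbital empty and maximises CFSE. → square planar.
For [NiBr4]^2-: Summing ligand charges against the −2 overall charge gives an oxidation state of +2 for nickel. Group 10 minus oxidation state 2 gives a d⁸ configuration. Bromide is a weak-field ligand. With weak-field ligands the CFSE gain from square planar is small, so a 3d d⁸ ion takes the sterically preferred tetrahedral geometry. → tetrahedral.

[NiBr4]^2-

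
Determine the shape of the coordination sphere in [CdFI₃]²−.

Summing ligand charges against the −2 overall charge gives an oxidation state of +2 for cadmium.
Cadmium is a group-12 element; Cd(II) is therefore d¹⁰.
With 4 monodentate ligands the coordination number is 4.
A d¹⁰ ion has no crystal-field stabilisation preference between square planar and tetrahedral, so four ligands adopt the sterically favoured tetrahedral geometry.

tetrahedral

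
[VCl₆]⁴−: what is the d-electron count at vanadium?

d3

Ligand charges: each chloride is −1. With an overall charge of −4 the vanadium centre must be in the +2 oxidation state.
Group 5 minus oxidation state 2 gives a d³ configuration.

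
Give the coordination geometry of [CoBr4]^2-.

tetrahedral

Each bromide is −1; balancing the −2 overall charge requires Co(II).
Group 9 minus oxidation state 2 gives a d⁷ configuration.
With 4 monodentate ligands the coordination number is 4.
Bromide is a weak-field ligand.
For a high-spin 3d d⁷ ion with weak-field ligands the small Δₜ gives little square-planar CFSE advantage, so four ligands adopt the sterically favoured tetrahedral geometry.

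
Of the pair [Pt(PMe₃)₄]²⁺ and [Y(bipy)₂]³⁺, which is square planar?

For [Pt(PMe₃)₄]²⁺: Ligand charges: trimethylphosphine is neutral. With an overall charge of +2 the platinum centre must be in the +2 oxidation state. Pt sits in group 10, so the d-electron count is 10 − 2 = 8. A 5d d⁸ ion has a large crystal-field splitting; square planar leaves the high-energy d_{x²−y²} orbital empty and maximises CFSE. → square planar.
For [Y(bipy)₂]³⁺: Summing ligand charges against the +3 overall charge gives an oxidation state of +3 for yttrium. Yttrium is a group-3 element; Y(III) is therefore d⁰. A d⁰ ion has no crystal-field stabilisation preference between square planar and tetrahedral, so four ligands adopt the sterically favoured tetrahedral geometry. → tetrahedral.

[Pt(PMe₃)₄]²⁺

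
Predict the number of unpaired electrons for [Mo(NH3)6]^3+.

3

Ammonia is neutral; balancing the +3 overall charge requires Mo(III).
Molybdenum is a group-6 element; Mo(III) is therefore d³.
In an octahedral field the d³ configuration is t₂g³e_g⁰ (only one arrangement possible), giving 3 unpaired electrons.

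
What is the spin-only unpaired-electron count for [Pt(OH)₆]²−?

0

Ligand charges: each hydroxide is −1. With an overall charge of −2 the platinum centre must be in the +4 oxidation state.
Platinum is a group-10 element; Pt(IV) is therefore d⁶.
The spin state decides the count: a 5d ion has a large Δₒ and is invariably low-spin.
An octahedral low-spin d⁶ ion is t₂g⁶e_g⁰, giving 0 unpaired electrons.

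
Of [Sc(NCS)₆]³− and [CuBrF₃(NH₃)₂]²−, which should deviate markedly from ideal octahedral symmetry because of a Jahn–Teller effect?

[CuBrF₃(NH₃)₂]²−

[Sc(NCS)₆]³−: Summing ligand charges against the −3 overall charge gives an oxidation state of +3 for scandium. Sc sits in group 3, so the d-electron count is 3 − 3 = 0. The d⁰ configuration leaves the e_g set evenly filled (or empty) — no strong Jahn–Teller driving force.
[CuBrF₃(NH₃)₂]²−: Each bromide is −1; each fluoride is −1; ammonia is neutral; balancing the −2 overall charge requires Cu(II). Copper is a group-11 element; Cu(II) is therefore d⁹. The t₂g⁶e_g³ configuration has an unevenly filled e_g set; the Jahn–Teller theorem predicts a tetragonal distortion (typically axial elongation) to lift the degeneracy.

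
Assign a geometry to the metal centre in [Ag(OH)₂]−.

Ligand charges: each hydroxide is −1. With an overall charge of −1 the silver centre must be in the +1 oxidation state.
Silver is a group-11 element; Ag(I) is therefore d¹⁰.
Coordination number: 2.
A d¹⁰ ion with only two ligands adopts a linear arrangement (sp hybridisation; no CFSE preference).

linear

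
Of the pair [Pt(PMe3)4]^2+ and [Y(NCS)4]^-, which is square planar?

For [Pt(PMe3)4]^2+: Ligand charges: trimethylphosphine is neutral. With an overall charge of +2 the platinum centre must be in the +2 oxidation state. Platinum is a group-10 element; Pt(II) is therefore d⁸. A 5d d⁸ ion has a large crystal-field splitting; square planar leaves the high-energy d_{x²−y²} orbital empty and maximises CFSE. → square planar.
For [Y(NCS)4]^-: Each isothiocyanate is −1; balancing the −1 overall charge requires Y(III). Yttrium is a group-3 element; Y(III) is therefore d⁰. A d⁰ ion has no crystal-field stabilisation preference between square planar and tetrahedral, so four ligands adopt the sterically favoured tetrahedral geometry. → tetrahedral.

[Pt(PMe3)4]^2+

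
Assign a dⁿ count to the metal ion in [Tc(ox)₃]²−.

Each oxalate is −2; balancing the −2 overall charge requires Tc(IV).
Tc sits in group 7, so the d-electron count is 7 − 4 = 3.

d³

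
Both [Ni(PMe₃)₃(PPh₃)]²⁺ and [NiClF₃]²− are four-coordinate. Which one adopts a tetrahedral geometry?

[NiClF₃]²−

For [Ni(PMe₃)₃(PPh₃)]²⁺: Trimethylphosphine is neutral; triphenylphosphine is neutral; balancing the +2 overall charge requires Ni(II). Group 10 minus oxidation state 2 gives a d⁸ configuration. Trimethylphosphine and triphenylphosphine are strong-field ligands (high in the spectrochemical series). A 3d d⁸ ion with strong-field ligands gains enough CFSE to favour square planar over tetrahedral. → square planar.
For [NiClF₃]²−: Summing ligand charges against the −2 overall charge gives an oxidation state of +2 for nickel. Ni sits in group 10, so the d-electron count is 10 − 2 = 8. Chloride and fluoride are weak-field ligands. With weak-field ligands the CFSE gain from square planar is small, so a 3d d⁸ ion takes the sterically preferred tetrahedral geometry. → tetrahedral.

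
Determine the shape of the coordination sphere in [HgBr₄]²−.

Summing ligand charges against the −2 overall charge gives an oxidation state of +2 for mercury.
Group 12 minus oxidation state 2 gives a d¹⁰ configuration.
Coordination number: 4.
A d¹⁰ ion has no crystal-field stabilisation preference between square planar and tetrahedral, so four ligands adopt the sterically favoured tetrahedral geometry.

tetrahedral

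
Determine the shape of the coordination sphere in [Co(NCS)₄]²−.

Ligand charges: each isothiocyanate is −1. With an overall charge of −2 the cobalt centre must be in the +2 oxidation state.
Group 9 minus oxidation state 2 gives a d⁷ configuration.
With 4 monodentate ligands the coordination number is 4.
Isothiocyanate is a weak-field ligand.
For a high-spin 3d d⁷ ion with weak-field ligands the small Δₜ gives little square-planar CFSE advantage, so four ligands adopt the sterically favoured tetrahedral geometry.

tetrahedral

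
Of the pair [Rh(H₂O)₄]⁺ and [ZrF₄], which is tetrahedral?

[ZrF₄]

For [Rh(H₂O)₄]⁺: Water is neutral; balancing the +1 overall charge requires Rh(I). Rh sits in group 9, so the d-electron count is 9 − 1 = 8. A 4d d⁸ ion has a large crystal-field splitting; square planar leaves the high-energy d_{x²−y²} orbital empty and maximises CFSE. → square planar.
For [ZrF₄]: Each fluoride is −1; balancing the 0 overall charge requires Zr(IV). Zirconium is a group-4 element; Zr(IV) is therefore d⁰. A d⁰ ion has no crystal-field stabilisation preference between square planar and tetrahedral, so four ligands adopt the sterically favoured tetrahedral geometry. → tetrahedral.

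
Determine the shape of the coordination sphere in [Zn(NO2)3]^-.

trigonal planar

Ligand charges: each nitro (N-bound nitrite) is −1. With an overall charge of −1 the zinc centre must be in the +2 oxidation state.
Zinc is a group-12 element; Zn(II) is therefore d¹⁰.
With 3 monodentate ligands the coordination number is 3.
Three ligands around a d¹⁰ centre minimise repulsion in a trigonal-planar arrangement.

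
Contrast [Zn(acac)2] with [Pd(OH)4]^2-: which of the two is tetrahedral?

For [Zn(acac)2]: Each acetylacetonate is −1; balancing the 0 overall charge requires Zn(II). Group 12 minus oxidation state 2 gives a d¹⁰ configuration. A d¹⁰ ion has no crystal-field stabilisation preference between square planar and tetrahedral, so four ligands adopt the sterically favoured tetrahedral geometry. → tetrahedral.
For [Pd(OH)4]^2-: Each hydroxide is −1; balancing the −2 overall charge requires Pd(II). Group 10 minus oxidation state 2 gives a d⁸ configuration. A 4d d⁸ ion has a large crystal-field splitting; square planar leaves the high-energy d_{x²−y²} orbital empty and maximises CFSE. → square planar.

[Zn(acac)2]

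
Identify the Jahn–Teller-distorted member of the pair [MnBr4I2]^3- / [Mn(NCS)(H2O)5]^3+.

[MnBr4I2]^3-

[MnBr4I2]^3-: Summing ligand charges against the −3 overall charge gives an oxidation state of +3 for manganese. Mn sits in group 7, so the d-electron count is 7 − 3 = 4. Bromide and iodide are weak-field ligands for a first-row metal, so the complex is high-spin. The t₂g³e_g¹ (high-spin) configuration has an unevenly filled e_g set; the Jahn–Teller theorem predicts a tetragonal distortion (typically axial elongation) to lift the degeneracy.
[Mn(NCS)(H2O)5]^3+: Ligand charges: each isothiocyanate is −1; water is neutral. With an overall charge of +3 the manganese centre must be in the +4 oxidation state. Mn sits in group 7, so the d-electron count is 7 − 4 = 3. The d³ configuration leaves the e_g set evenly filled (or empty) — no strong Jahn–Teller driving force.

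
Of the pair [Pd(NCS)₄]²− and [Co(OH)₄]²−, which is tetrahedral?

For [Pd(NCS)₄]²−: Ligand charges: each isothiocyanate is −1. With an overall charge of −2 the palladium centre must be in the +2 oxidation state. Palladium is a group-10 element; Pd(II) is therefore d⁸. A 4d d⁸ ion has a large crystal-field splitting; square planar leaves the high-energy d_{x²−y²} orbital empty and maximises CFSE. → square planar.
For [Co(OH)₄]²−: Summing ligand charges against the −2 overall charge gives an oxidation state of +2 for cobalt. Co sits in group 9, so the d-electron count is 9 − 2 = 7. For a high-spin 3d d⁷ ion with weak-field ligands the small Δₜ gives little square-planar CFSE advantage, so four ligands adopt the sterically favoured tetrahedral geometry. → tetrahedral.

[Co(OH)₄]²−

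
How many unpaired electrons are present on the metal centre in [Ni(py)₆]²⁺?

Summing ligand charges against the +2 overall charge gives an oxidation state of +2 for nickel.
Group 10 minus oxidation state 2 gives a d⁸ configuration.
In an octahedral field the d⁸ configuration is t₂g⁶e_g² (only one arrangement possible), giving 2 unpaired electrons.

2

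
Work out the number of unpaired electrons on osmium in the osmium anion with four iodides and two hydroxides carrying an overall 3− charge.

1 unpaired electron

Summing ligand charges against the −3 overall charge gives an oxidation state of +3 for osmium.
Os sits in group 8, so the d-electron count is 8 − 3 = 5.
The spin state decides the count: a 5d ion has a large Δₒ and is invariably low-spin.
An octahedral low-spin d⁵ ion is t₂g⁵e_g⁰, giving 1 unpaired electron.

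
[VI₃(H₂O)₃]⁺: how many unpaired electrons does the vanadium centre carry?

1 unpaired electron

Ligand charges: each iodide is −1; water is neutral. With an overall charge of +1 the vanadium centre must be in the +4 oxidation state.
V sits in group 5, so the d-electron count is 5 − 4 = 1.
In an octahedral field the d¹ configuration is t₂g¹e_g⁰ (only one arrangement possible), giving 1 unpaired electron.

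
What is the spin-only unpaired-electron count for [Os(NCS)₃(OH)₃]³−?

Ligand charges: each isothiocyanate is −1; each hydroxide is −1. With an overall charge of −3 the osmium centre must be in the +3 oxidation state.
Osmium is a group-8 element; Os(III) is therefore d⁵.
The spin state decides the count: a 5d ion has a large Δₒ and is invariably low-spin.
An octahedral low-spin d⁵ ion is t₂g⁵e_g⁰, giving 1 unpaired electron.

1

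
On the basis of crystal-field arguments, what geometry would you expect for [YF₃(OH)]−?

tetrahedral

Summing ligand charges against the −1 overall charge gives an oxidation state of +3 for yttrium.
Y sits in group 3, so the d-electron count is 3 − 3 = 0.
With 4 monodentate ligands the coordination number is 4.
A d⁰ ion has no crystal-field stabilisation preference between square planar and tetrahedral, so four ligands adopt the sterically favoured tetrahedral geometry.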